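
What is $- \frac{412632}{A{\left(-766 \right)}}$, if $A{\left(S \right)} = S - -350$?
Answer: $\frac{51579}{52} \approx 991.9$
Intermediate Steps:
$A{\left(S \right)} = 350 + S$ ($A{\left(S \right)} = S + 350 = 350 + S$)
$- \frac{412632}{A{\left(-766 \right)}} = - \frac{412632}{350 - 766} = - \frac{412632}{-416} = \left(-412632\right) \left(- \frac{1}{416}\right) = \frac{51579}{52}$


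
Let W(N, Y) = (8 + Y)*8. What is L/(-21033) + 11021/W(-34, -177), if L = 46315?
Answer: -294422573/28436616 ≈ -10.354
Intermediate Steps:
W(N, Y) = 64 + 8*Y
L/(-21033) + 11021/W(-34, -177) = 46315/(-21033) + 11021/(64 + 8*(-177)) = 46315*(-1/21033) + 11021/(64 - 1416) = -46315/21033 + 11021/(-1352) = -46315/21033 + 11021*(-1/1352) = -46315/21033 - 11021/1352 = -294422573/28436616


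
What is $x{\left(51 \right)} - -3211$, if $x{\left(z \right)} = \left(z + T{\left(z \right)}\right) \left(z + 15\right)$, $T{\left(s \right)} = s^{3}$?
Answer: $8761543$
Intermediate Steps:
$x{\left(z \right)} = \left(15 + z\right) \left(z + z^{3}\right)$ ($x{\left(z \right)} = \left(z + z^{3}\right) \left(z + 15\right) = \left(z + z^{3}\right) \left(15 + z\right) = \left(15 + z\right) \left(z + z^{3}\right)$)
$x{\left(51 \right)} - -3211 = 51 \left(15 + 51 + 51^{3} + 15 \cdot 51^{2}\right) - -3211 = 51 \left(15 + 51 + 132651 + 15 \cdot 2601\right) + 3211 = 51 \left(15 + 51 + 132651 + 39015\right) + 3211 = 51 \cdot 171732 + 3211 = 8758332 + 3211 = 8761543$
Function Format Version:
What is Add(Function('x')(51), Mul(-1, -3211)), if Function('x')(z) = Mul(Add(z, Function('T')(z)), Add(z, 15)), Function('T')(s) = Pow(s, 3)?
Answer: 8761543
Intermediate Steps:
Function('x')(z) = Mul(Add(15, z), Add(z, Pow(z, 3))) (Function('x')(z) = Mul(Add(z, Pow(z, 3)), Add(z, 15)) = Mul(Add(z, Pow(z, 3)), Add(15, z)) = Mul(Add(15, z), Add(z, Pow(z, 3))))
Add(Function('x')(51), Mul(-1, -3211)) = Add(Mul(51, Add(15, 51, Pow(51, 3), Mul(15, Pow(51, 2)))), Mul(-1, -3211)) = Add(Mul(51, Add(15, 51, 132651, Mul(15, 2601))), 3211) = Add(Mul(51, Add(15, 51, 132651, 39015)), 3211) = Add(Mul(51, 171732), 3211) = Add(8758332, 3211) = 8761543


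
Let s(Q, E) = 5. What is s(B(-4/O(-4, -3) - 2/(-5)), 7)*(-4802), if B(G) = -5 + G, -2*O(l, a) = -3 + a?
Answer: -24010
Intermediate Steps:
O(l, a) = 3/2 - a/2 (O(l, a) = -(-3 + a)/2 = 3/2 - a/2)
s(B(-4/O(-4, -3) - 2/(-5)), 7)*(-4802) = 5*(-4802) = -24010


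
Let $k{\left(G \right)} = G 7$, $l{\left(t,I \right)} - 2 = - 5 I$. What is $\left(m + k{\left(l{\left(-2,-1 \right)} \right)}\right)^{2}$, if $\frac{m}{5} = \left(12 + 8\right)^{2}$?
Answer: $4198401$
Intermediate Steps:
$l{\left(t,I \right)} = 2 - 5 I$
$k{\left(G \right)} = 7 G$
$m = 2000$ ($m = 5 \left(12 + 8\right)^{2} = 5 \cdot 20^{2} = 5 \cdot 400 = 2000$)
$\left(m + k{\left(l{\left(-2,-1 \right)} \right)}\right)^{2} = \left(2000 + 7 \left(2 - -5\right)\right)^{2} = \left(2000 + 7 \left(2 + 5\right)\right)^{2} = \left(2000 + 7 \cdot 7\right)^{2} = \left(2000 + 49\right)^{2} = 2049^{2} = 4198401$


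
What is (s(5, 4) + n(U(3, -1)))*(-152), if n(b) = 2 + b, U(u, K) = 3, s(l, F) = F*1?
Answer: -1368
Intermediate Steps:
s(l, F) = F
(s(5, 4) + n(U(3, -1)))*(-152) = (4 + (2 + 3))*(-152) = (4 + 5)*(-152) = 9*(-152) = -1368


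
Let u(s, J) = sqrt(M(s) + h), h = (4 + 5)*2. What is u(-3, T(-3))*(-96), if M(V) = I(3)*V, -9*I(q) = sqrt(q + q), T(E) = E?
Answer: -32*sqrt(162 + 3*sqrt(6)) ≈ -416.43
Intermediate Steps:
h = 18 (h = 9*2 = 18)
I(q) = -sqrt(2)*sqrt(q)/9 (I(q) = -sqrt(q + q)/9 = -sqrt(2)*sqrt(q)/9)
M(V) = -V*sqrt(6)/9 (M(V) = (-sqrt(2)*sqrt(3)/9)*V = (-sqrt(6)/9)*V = -V*sqrt(6)/9)
u(s, J) = sqrt(18 - s*sqrt(6)/9) (u(s, J) = sqrt(-s*sqrt(6)/9 + 18) = sqrt(18 - s*sqrt(6)/9))
u(-3, T(-3))*(-96) = (sqrt(162 - 1*(-3)*sqrt(6))/3)*(-96) = (sqrt(162 + 3*sqrt(6))/3)*(-96) = -32*sqrt(162 + 3*sqrt(6))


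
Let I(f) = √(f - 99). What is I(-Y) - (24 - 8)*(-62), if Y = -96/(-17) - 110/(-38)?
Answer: 992 + 4*I*√701233/323 ≈ 992.0 + 10.37*I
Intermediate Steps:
Y = 2759/323 (Y = -96*(-1/17) - 110*(-1/38) = 96/17 + 55/19 = 2759/323 ≈ 8.5418)
I(f) = √(-99 + f)
I(-Y) - (24 - 8)*(-62) = √(-99 - 1*2759/323) - (24 - 8)*(-62) = √(-99 - 2759/323) - 16*(-62) = √(-34736/323) - 1*(-992) = 4*I*√701233/323 + 992 = 992 + 4*I*√701233/323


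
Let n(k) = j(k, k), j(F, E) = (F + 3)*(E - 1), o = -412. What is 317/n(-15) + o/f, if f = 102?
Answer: -7795/3264 ≈ -2.3882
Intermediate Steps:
j(F, E) = (-1 + E)*(3 + F) (j(F, E) = (3 + F)*(-1 + E) = (-1 + E)*(3 + F))
n(k) = -3 + k² + 2*k (n(k) = -3 - k + 3*k + k*k = -3 - k + 3*k + k² = -3 + k² + 2*k)
317/n(-15) + o/f = 317/(-3 + (-15)² + 2*(-15)) - 412/102 = 317/(-3 + 225 - 30) - 412*1/102 = 317/192 - 206/51 = -7795/3264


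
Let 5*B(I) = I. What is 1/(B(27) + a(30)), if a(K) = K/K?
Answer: 5/32 ≈ 0.15625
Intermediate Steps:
a(K) = 1
B(I) = I/5
1/(B(27) + a(30)) = 1/((1/5)*27 + 1) = 1/(27/5 + 1) = 1/(32/5) = 5/32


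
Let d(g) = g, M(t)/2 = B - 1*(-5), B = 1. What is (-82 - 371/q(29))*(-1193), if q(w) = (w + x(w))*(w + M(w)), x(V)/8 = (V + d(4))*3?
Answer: 3293363589/33661 ≈ 97839.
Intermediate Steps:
M(t) = 12 (M(t) = 2*(1 - 1*(-5)) = 2*(1 + 5) = 2*6 = 12)
x(V) = 96 + 24*V (x(V) = 8*((V + 4)*3) = 8*((4 + V)*3) = 8*(12 + 3*V) = 96 + 24*V)
q(w) = (12 + w)*(96 + 25*w) (q(w) = (w + (96 + 24*w))*(w + 12) = (96 + 25*w)*(12 + w) = (12 + w)*(96 + 25*w))
(-82 - 371/q(29))*(-1193) = (-82 - 371/(1152 + 25*29² + 396*29))*(-1193) = (-82 - 371/(1152 + 25*841 + 11484))*(-1193) = (-82 - 371/(1152 + 21025 + 11484))*(-1193) = (-82 - 371/33661)*(-1193) = -2760573/33661*(-1193) = 3293363589/33661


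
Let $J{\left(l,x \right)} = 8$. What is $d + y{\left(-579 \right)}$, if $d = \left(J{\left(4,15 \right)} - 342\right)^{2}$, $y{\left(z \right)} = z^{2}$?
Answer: $446797$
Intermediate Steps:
$d = 111556$ ($d = \left(8 - 342\right)^{2} = \left(-334\right)^{2} = 111556$)
$d + y{\left(-579 \right)} = 111556 + \left(-579\right)^{2} = 111556 + 335241 = 446797$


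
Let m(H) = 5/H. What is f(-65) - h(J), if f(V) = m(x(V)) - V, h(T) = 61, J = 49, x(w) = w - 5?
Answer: 55/14 ≈ 3.9286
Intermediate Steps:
x(w) = -5 + w
f(V) = -V + 5/(-5 + V) (f(V) = 5/(-5 + V) - V = -V + 5/(-5 + V))
f(-65) - h(J) = (5 - 1*(-65)*(-5 - 65))/(-5 - 65) - 1*61 = (5 - 1*(-65)*(-70))/(-70) - 61 = -(5 - 4550)/70 - 61 = -1/70*(-4545) - 61 = 909/14 - 61 = 55/14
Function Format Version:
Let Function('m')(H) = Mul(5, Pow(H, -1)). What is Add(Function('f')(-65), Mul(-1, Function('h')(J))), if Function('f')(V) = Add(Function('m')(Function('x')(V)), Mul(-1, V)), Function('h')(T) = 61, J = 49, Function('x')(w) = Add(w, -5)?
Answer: Rational(55, 14) ≈ 3.9286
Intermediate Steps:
Function('x')(w) = Add(-5, w)
Function('f')(V) = Add(Mul(-1, V), Mul(5, Pow(Add(-5, V), -1))) (Function('f')(V) = Add(Mul(5, Pow(Add(-5, V), -1)), Mul(-1, V)) = Add(Mul(-1, V), Mul(5, Pow(Add(-5, V), -1))))
Add(Function('f')(-65), Mul(-1, Function('h')(J))) = Add(Mul(Pow(Add(-5, -65), -1), Add(5, Mul(-1, -65, Add(-5, -65)))), Mul(-1, 61)) = Add(Mul(Pow(-70, -1), Add(5, Mul(-1, -65, -70))), -61) = Add(Mul(Rational(-1, 70), Add(5, -4550)), -61) = Add(Mul(Rational(-1, 70), -4545), -61) = Add(Rational(909, 14), -61) = Rational(55, 14)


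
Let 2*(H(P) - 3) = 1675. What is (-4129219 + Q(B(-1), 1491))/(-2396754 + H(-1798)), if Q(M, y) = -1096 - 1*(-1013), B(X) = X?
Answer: 8258604/4791827 ≈ 1.7235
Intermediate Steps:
H(P) = 1681/2 (H(P) = 3 + (½)*1675 = 3 + 1675/2 = 1681/2)
Q(M, y) = -83 (Q(M, y) = -1096 + 1013 = -83)
(-4129219 + Q(B(-1), 1491))/(-2396754 + H(-1798)) = (-4129219 - 83)/(-2396754 + 1681/2) = -4129302/(-4791827/2) = -4129302*(-2/4791827) = 8258604/4791827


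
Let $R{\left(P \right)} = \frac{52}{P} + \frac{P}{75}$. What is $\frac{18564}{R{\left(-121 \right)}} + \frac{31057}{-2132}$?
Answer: $- \frac{27673095649}{3040724} \approx -9100.8$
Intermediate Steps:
$R{\left(P \right)} = \frac{52}{P} + \frac{P}{75}$ ($R{\left(P \right)} = \frac{52}{P} + P \frac{1}{75} = \frac{52}{P} + \frac{P}{75}$)
$\frac{18564}{R{\left(-121 \right)}} + \frac{31057}{-2132} = \frac{18564}{\frac{52}{-121} + \frac{1}{75} \left(-121\right)} + \frac{31057}{-2132} = \frac{18564}{52 \left(- \frac{1}{121}\right) - \frac{121}{75}} + 31057 \left(- \frac{1}{2132}\right) = \frac{18564}{- \frac{52}{121} - \frac{121}{75}} - \frac{2389}{164} = \frac{18564}{- \frac{18541}{9075}} - \frac{2389}{164} = 18564 \left(- \frac{9075}{18541}\right) - \frac{2389}{164} = - \frac{168468300}{18541} - \frac{2389}{164} = - \frac{27673095649}{3040724}$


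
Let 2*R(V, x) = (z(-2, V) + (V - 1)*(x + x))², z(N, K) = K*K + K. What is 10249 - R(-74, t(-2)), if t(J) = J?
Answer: -16246153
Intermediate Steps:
z(N, K) = K + K² (z(N, K) = K² + K = K + K²)
R(V, x) = (V*(1 + V) + 2*x*(-1 + V))²/2 (R(V, x) = (V*(1 + V) + (V - 1)*(x + x))²/2 = (V*(1 + V) + (-1 + V)*(2*x))²/2 = (V*(1 + V) + 2*x*(-1 + V))²/2)
10249 - R(-74, t(-2)) = 10249 - (-2*(-2) - 74*(1 - 74) + 2*(-74)*(-2))²/2 = 10249 - (4 - 74*(-73) + 296)²/2 = 10249 - (4 + 5402 + 296)²/2 = 10249 - 5702²/2 = 10249 - 32512804/2 = 10249 - 1*16256402 = 10249 - 16256402 = -16246153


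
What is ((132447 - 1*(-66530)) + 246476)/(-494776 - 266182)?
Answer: -445453/760958 ≈ -0.58538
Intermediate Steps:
((132447 - 1*(-66530)) + 246476)/(-494776 - 266182) = ((132447 + 66530) + 246476)/(-760958) = (198977 + 246476)*(-1/760958) = 445453*(-1/760958) = -445453/760958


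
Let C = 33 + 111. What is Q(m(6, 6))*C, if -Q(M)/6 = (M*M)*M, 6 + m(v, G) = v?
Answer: 0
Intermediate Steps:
m(v, G) = -6 + v
Q(M) = -6*M³ (Q(M) = -6*M*M*M = -6*M²*M = -6*M³)
C = 144
Q(m(6, 6))*C = -6*(-6 + 6)³*144 = -6*0³*144 = -6*0*144 = 0*144 = 0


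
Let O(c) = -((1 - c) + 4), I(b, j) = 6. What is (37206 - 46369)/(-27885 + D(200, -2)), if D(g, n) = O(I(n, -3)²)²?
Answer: 9163/26924 ≈ 0.34033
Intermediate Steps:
O(c) = -5 + c (O(c) = -(5 - c) = -5 + c)
D(g, n) = 961 (D(g, n) = (-5 + 6²)² = (-5 + 36)² = 31² = 961)
(37206 - 46369)/(-27885 + D(200, -2)) = (37206 - 46369)/(-27885 + 961) = -9163/(-26924) = -9163*(-1/26924) = 9163/26924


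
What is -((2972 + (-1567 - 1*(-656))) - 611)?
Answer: -1450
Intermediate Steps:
-((2972 + (-1567 - 1*(-656))) - 611) = -((2972 + (-1567 + 656)) - 611) = -((2972 - 911) - 611) = -(2061 - 611) = -1*1450 = -1450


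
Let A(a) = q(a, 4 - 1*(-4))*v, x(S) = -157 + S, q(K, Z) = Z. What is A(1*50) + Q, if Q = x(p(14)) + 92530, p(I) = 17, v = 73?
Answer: 92974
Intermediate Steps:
A(a) = 584 (A(a) = (4 - 1*(-4))*73 = (4 + 4)*73 = 8*73 = 584)
Q = 92390 (Q = (-157 + 17) + 92530 = -140 + 92530 = 92390)
A(1*50) + Q = 584 + 92390 = 92974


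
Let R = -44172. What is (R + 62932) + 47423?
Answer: 66183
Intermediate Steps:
(R + 62932) + 47423 = (-44172 + 62932) + 47423 = 18760 + 47423 = 66183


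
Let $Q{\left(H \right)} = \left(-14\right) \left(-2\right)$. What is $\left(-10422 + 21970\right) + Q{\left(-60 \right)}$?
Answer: $11576$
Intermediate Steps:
$Q{\left(H \right)} = 28$
$\left(-10422 + 21970\right) + Q{\left(-60 \right)} = \left(-10422 + 21970\right) + 28 = 11548 + 28 = 11576$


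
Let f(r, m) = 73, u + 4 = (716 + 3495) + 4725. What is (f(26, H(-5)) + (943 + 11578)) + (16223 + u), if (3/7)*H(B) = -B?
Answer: 37749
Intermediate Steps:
H(B) = -7*B/3 (H(B) = 7*(-B)/3 = -7*B/3)
u = 8932 (u = -4 + ((716 + 3495) + 4725) = -4 + (4211 + 4725) = -4 + 8936 = 8932)
(f(26, H(-5)) + (943 + 11578)) + (16223 + u) = (73 + (943 + 11578)) + (16223 + 8932) = (73 + 12521) + 25155 = 12594 + 25155 = 37749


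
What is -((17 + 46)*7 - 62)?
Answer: -379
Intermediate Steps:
-((17 + 46)*7 - 62) = -(63*7 - 62) = -(441 - 62) = -1*379 = -379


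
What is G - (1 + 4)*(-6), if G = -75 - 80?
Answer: -125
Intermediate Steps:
G = -155
G - (1 + 4)*(-6) = -155 - (1 + 4)*(-6) = -155 - 5*(-6) = -155 - 1*(-30) = -155 + 30 = -125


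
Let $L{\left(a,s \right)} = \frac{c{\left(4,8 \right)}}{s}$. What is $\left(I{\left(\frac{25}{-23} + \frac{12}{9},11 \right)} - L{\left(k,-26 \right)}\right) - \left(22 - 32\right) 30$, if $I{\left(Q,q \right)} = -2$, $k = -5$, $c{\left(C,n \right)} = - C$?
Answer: $\frac{3872}{13} \approx 297.85$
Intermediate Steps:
$L{\left(a,s \right)} = - \frac{4}{s}$ ($L{\left(a,s \right)} = \frac{\left(-1\right) 4}{s} = - \frac{4}{s}$)
$\left(I{\left(\frac{25}{-23} + \frac{12}{9},11 \right)} - L{\left(k,-26 \right)}\right) - \left(22 - 32\right) 30 = \left(-2 - - \frac{4}{-26}\right) - \left(22 - 32\right) 30 = \left(-2 - \left(-4\right) \left(- \frac{1}{26}\right)\right) - \left(-10\right) 30 = \left(-2 - \frac{2}{13}\right) - -300 = \left(-2 - \frac{2}{13}\right) + 300 = - \frac{28}{13} + 300 = \frac{3872}{13}$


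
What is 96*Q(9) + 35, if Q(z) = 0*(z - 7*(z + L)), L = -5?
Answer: 35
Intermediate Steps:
Q(z) = 0 (Q(z) = 0*(z - 7*(z - 5)) = 0*(z - 7*(-5 + z)) = 0*(z + (35 - 7*z)) = 0*(35 - 6*z) = 0)
96*Q(9) + 35 = 96*0 + 35 = 0 + 35 = 35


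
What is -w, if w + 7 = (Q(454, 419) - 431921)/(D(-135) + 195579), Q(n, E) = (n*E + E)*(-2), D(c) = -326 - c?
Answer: 2180927/195388 ≈ 11.162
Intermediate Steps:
Q(n, E) = -2*E - 2*E*n (Q(n, E) = (E*n + E)*(-2) = (E + E*n)*(-2) = -2*E - 2*E*n)
w = -2180927/195388 (w = -7 + (-2*419*(1 + 454) - 431921)/((-326 - 1*(-135)) + 195579) = -7 + (-2*419*455 - 431921)/((-326 + 135) + 195579) = -7 + (-381290 - 431921)/(-191 + 195579) = -7 - 813211/195388 = -2180927/195388 ≈ -11.162)
-w = -1*(-2180927/195388) = 2180927/195388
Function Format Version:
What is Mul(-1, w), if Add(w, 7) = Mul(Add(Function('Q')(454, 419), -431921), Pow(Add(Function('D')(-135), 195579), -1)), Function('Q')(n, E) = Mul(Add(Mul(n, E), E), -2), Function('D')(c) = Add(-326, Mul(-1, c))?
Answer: Rational(2180927, 195388) ≈ 11.162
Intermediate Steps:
Function('Q')(n, E) = Add(Mul(-2, E), Mul(-2, E, n)) (Function('Q')(n, E) = Mul(Add(Mul(E, n), E), -2) = Mul(Add(E, Mul(E, n)), -2) = Add(Mul(-2, E), Mul(-2, E, n)))
w = Rational(-2180927, 195388) (w = Add(-7, Mul(Add(Mul(-2, 419, Add(1, 454)), -431921), Pow(Add(Add(-326, Mul(-1, -135)), 195579), -1))) = Add(-7, Mul(Add(Mul(-2, 419, 455), -431921), Pow(Add(Add(-326, 135), 195579), -1))) = Add(-7, Mul(Add(-381290, -431921), Pow(Add(-191, 195579), -1))) = Add(-7, Mul(-813211, Pow(195388, -1))) = Add(-7, Mul(-813211, Rational(1, 195388))) = Add(-7, Rational(-813211, 195388)) = Rational(-2180927, 195388) ≈ -11.162)
Mul(-1, w) = Mul(-1, Rational(-2180927, 195388)) = Rational(2180927, 195388)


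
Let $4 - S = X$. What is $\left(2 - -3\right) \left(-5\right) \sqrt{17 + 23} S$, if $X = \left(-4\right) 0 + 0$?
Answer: $- 200 \sqrt{10} \approx -632.46$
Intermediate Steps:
$X = 0$ ($X = 0 + 0 = 0$)
$S = 4$ ($S = 4 - 0 = 4 + 0 = 4$)
$\left(2 - -3\right) \left(-5\right) \sqrt{17 + 23} S = \left(2 - -3\right) \left(-5\right) \sqrt{17 + 23} \cdot 4 = \left(2 + 3\right) \left(-5\right) \sqrt{40} \cdot 4 = 5 \left(-5\right) 2 \sqrt{10} \cdot 4 = - 25 \cdot 2 \sqrt{10} \cdot 4 = - 50 \sqrt{10} \cdot 4 = - 200 \sqrt{10}$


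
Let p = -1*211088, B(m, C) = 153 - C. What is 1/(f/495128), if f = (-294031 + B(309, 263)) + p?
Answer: -495128/505229 ≈ -0.98001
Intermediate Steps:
p = -211088
f = -505229 (f = (-294031 + (153 - 1*263)) - 211088 = (-294031 + (153 - 263)) - 211088 = (-294031 - 110) - 211088 = -294141 - 211088 = -505229)
1/(f/495128) = 1/(-505229/495128) = -495128/505229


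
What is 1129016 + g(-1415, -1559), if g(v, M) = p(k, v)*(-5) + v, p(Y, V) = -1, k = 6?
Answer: 1127606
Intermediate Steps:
g(v, M) = 5 + v (g(v, M) = -1*(-5) + v = 5 + v)
1129016 + g(-1415, -1559) = 1129016 + (5 - 1415) = 1129016 - 1410 = 1127606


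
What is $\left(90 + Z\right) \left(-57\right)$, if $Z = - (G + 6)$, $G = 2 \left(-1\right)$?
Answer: $-4902$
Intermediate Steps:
$G = -2$
$Z = -4$ ($Z = - (-2 + 6) = \left(-1\right) 4 = -4$)
$\left(90 + Z\right) \left(-57\right) = \left(90 - 4\right) \left(-57\right) = 86 \left(-57\right) = -4902$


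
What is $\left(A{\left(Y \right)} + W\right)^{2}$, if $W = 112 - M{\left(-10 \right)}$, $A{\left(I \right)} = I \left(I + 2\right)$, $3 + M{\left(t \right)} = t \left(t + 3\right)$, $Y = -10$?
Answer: $15625$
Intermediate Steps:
$M{\left(t \right)} = -3 + t \left(3 + t\right)$ ($M{\left(t \right)} = -3 + t \left(t + 3\right) = -3 + t \left(3 + t\right)$)
$A{\left(I \right)} = I \left(2 + I\right)$
$W = 45$ ($W = 112 - \left(-3 + \left(-10\right)^{2} + 3 \left(-10\right)\right) = 112 - \left(-3 + 100 - 30\right) = 112 - 67 = 45$)
$\left(A{\left(Y \right)} + W\right)^{2} = \left(- 10 \left(2 - 10\right) + 45\right)^{2} = \left(\left(-10\right) \left(-8\right) + 45\right)^{2} = \left(80 + 45\right)^{2} = 125^{2} = 15625$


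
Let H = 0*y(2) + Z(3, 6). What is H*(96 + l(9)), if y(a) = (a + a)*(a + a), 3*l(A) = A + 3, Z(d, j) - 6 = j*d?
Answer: 2400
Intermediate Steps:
Z(d, j) = 6 + d*j (Z(d, j) = 6 + j*d = 6 + d*j)
l(A) = 1 + A/3 (l(A) = (A + 3)/3 = (3 + A)/3 = 1 + A/3)
y(a) = 4*a² (y(a) = (2*a)*(2*a) = 4*a²)
H = 24 (H = 0*(4*2²) + (6 + 3*6) = 0*(4*4) + (6 + 18) = 0*16 + 24 = 0 + 24 = 24)
H*(96 + l(9)) = 24*(96 + (1 + (⅓)*9)) = 24*(96 + (1 + 3)) = 24*(96 + 4) = 24*100 = 2400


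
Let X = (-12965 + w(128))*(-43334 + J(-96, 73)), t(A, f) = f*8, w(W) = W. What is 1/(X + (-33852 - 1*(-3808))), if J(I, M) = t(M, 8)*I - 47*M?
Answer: 1/679162789 ≈ 1.4724e-9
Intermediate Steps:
t(A, f) = 8*f
J(I, M) = -47*M + 64*I (J(I, M) = (8*8)*I - 47*M = 64*I - 47*M = -47*M + 64*I)
X = 679192833 (X = (-12965 + 128)*(-43334 + (-47*73 + 64*(-96))) = -12837*(-43334 + (-3431 - 6144)) = -12837*(-43334 - 9575) = -12837*(-52909) = 679192833)
1/(X + (-33852 - 1*(-3808))) = 1/(679192833 + (-33852 - 1*(-3808))) = 1/(679192833 + (-33852 + 3808)) = 1/(679192833 - 30044) = 1/679162789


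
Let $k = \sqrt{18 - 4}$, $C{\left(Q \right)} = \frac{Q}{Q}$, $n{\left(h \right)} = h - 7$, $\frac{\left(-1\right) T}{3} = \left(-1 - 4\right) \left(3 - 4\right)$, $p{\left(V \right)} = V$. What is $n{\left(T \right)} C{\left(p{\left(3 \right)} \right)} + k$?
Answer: $-22 + \sqrt{14} \approx -18.258$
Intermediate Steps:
$T = -15$ ($T = - 3 \left(-1 - 4\right) \left(3 - 4\right) = - 3 \left(\left(-5\right) \left(-1\right)\right) = \left(-3\right) 5 = -15$)
$n{\left(h \right)} = -7 + h$ ($n{\left(h \right)} = h - 7 = -7 + h$)
$C{\left(Q \right)} = 1$
$k = \sqrt{14} \approx 3.7417$
$n{\left(T \right)} C{\left(p{\left(3 \right)} \right)} + k = \left(-7 - 15\right) 1 + \sqrt{14} = \left(-22\right) 1 + \sqrt{14} = -22 + \sqrt{14}$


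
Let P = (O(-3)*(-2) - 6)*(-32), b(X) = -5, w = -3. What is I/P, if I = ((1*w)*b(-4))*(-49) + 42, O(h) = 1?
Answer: -693/256 ≈ -2.7070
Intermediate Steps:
P = 256 (P = (1*(-2) - 6)*(-32) = (-2 - 6)*(-32) = -8*(-32) = 256)
I = -693 (I = ((1*(-3))*(-5))*(-49) + 42 = -3*(-5)*(-49) + 42 = 15*(-49) + 42 = -735 + 42 = -693)
I/P = -693/256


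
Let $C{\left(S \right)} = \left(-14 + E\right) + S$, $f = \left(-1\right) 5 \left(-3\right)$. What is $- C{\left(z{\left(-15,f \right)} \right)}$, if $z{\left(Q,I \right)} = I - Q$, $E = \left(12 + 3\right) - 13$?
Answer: $-18$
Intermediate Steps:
$f = 15$ ($f = \left(-5\right) \left(-3\right) = 15$)
$E = 2$ ($E = 15 - 13 = 2$)
$C{\left(S \right)} = -12 + S$ ($C{\left(S \right)} = \left(-14 + 2\right) + S = -12 + S$)
$- C{\left(z{\left(-15,f \right)} \right)} = - (-12 + \left(15 - -15\right)) = - (-12 + \left(15 + 15\right)) = - (-12 + 30) = \left(-1\right) 18 = -18$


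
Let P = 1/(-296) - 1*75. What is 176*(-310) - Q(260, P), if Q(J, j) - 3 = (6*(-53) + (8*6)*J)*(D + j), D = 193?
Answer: -220466411/148 ≈ -1.4896e+6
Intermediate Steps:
P = -22201/296 (P = -1/296 - 75 = -22201/296 ≈ -75.003)
Q(J, j) = 3 + (-318 + 48*J)*(193 + j) (Q(J, j) = 3 + (6*(-53) + (8*6)*J)*(193 + j) = 3 + (-318 + 48*J)*(193 + j))
176*(-310) - Q(260, P) = 176*(-310) - (-61371 - 318*(-22201/296) + 9264*260 + 48*260*(-22201/296)) = -54560 - (-61371 + 3529959/148 + 2408640 - 34633560/37) = -54560 - 1*212391531/148 = -54560 - 212391531/148 = -220466411/148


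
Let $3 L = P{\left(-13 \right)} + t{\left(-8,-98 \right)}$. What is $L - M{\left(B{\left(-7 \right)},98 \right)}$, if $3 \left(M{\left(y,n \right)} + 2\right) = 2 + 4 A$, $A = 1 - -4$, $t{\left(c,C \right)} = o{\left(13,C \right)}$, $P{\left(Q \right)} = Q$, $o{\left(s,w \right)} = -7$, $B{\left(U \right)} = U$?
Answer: $-12$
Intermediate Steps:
$t{\left(c,C \right)} = -7$
$A = 5$ ($A = 1 + 4 = 5$)
$L = - \frac{20}{3}$ ($L = \frac{-13 - 7}{3} = \frac{1}{3} \left(-20\right) = - \frac{20}{3} \approx -6.6667$)
$M{\left(y,n \right)} = \frac{16}{3}$ ($M{\left(y,n \right)} = -2 + \frac{2 + 4 \cdot 5}{3} = -2 + \frac{2 + 20}{3} = -2 + \frac{1}{3} \cdot 22 = -2 + \frac{22}{3} = \frac{16}{3}$)
$L - M{\left(B{\left(-7 \right)},98 \right)} = - \frac{20}{3} - \frac{16}{3} = -12$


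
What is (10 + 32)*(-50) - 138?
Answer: -2238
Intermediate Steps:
(10 + 32)*(-50) - 138 = 42*(-50) - 138 = -2100 - 138 = -2238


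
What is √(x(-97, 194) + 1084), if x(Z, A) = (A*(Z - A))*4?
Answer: 2*I*√56183 ≈ 474.06*I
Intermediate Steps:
x(Z, A) = 4*A*(Z - A)
√(x(-97, 194) + 1084) = √(4*194*(-97 - 1*194) + 1084) = √(4*194*(-97 - 194) + 1084) = √(4*194*(-291) + 1084) = √(-225816 + 1084) = √(-224732) = 2*I*√56183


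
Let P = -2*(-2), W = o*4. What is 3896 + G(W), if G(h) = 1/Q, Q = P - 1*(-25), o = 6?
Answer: 112985/29 ≈ 3896.0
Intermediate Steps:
W = 24 (W = 6*4 = 24)
P = 4
Q = 29 (Q = 4 - 1*(-25) = 4 + 25 = 29)
G(h) = 1/29
3896 + G(W) = 3896 + 1/29 = 112985/29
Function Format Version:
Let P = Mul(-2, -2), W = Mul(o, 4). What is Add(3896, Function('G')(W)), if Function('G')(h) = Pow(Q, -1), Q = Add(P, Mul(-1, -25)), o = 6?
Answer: Rational(112985, 29) ≈ 3896.0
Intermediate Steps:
W = 24 (W = Mul(6, 4) = 24)
P = 4
Q = 29 (Q = Add(4, Mul(-1, -25)) = Add(4, 25) = 29)
Function('G')(h) = Rational(1, 29) (Function('G')(h) = Pow(29, -1) = Rational(1, 29))
Add(3896, Function('G')(W)) = Add(3896, Rational(1, 29)) = Rational(112985, 29)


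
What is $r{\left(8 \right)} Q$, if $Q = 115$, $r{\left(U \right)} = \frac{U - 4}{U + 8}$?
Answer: $\frac{115}{4} \approx 28.75$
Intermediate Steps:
$r{\left(U \right)} = \frac{-4 + U}{8 + U}$
$r{\left(8 \right)} Q = \frac{-4 + 8}{8 + 8} \cdot 115 = \frac{1}{16} \cdot 4 \cdot 115 = \frac{1}{4} \cdot 115 = \frac{115}{4}$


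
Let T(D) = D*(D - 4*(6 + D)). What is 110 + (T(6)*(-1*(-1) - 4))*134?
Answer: 101414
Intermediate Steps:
T(D) = D*(-24 - 3*D) (T(D) = D*(D + (-24 - 4*D)) = D*(-24 - 3*D))
110 + (T(6)*(-1*(-1) - 4))*134 = 110 + ((-3*6*(8 + 6))*(-1*(-1) - 4))*134 = 110 + ((-3*6*14)*(1 - 4))*134 = 110 - 252*(-3)*134 = 110 + 756*134 = 110 + 101304 = 101414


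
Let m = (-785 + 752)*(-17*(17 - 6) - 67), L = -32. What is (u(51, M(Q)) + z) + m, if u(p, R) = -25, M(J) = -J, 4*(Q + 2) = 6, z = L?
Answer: 8325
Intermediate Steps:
z = -32
Q = -½ (Q = -2 + (¼)*6 = -2 + 3/2 = -½ ≈ -0.50000)
m = 8382 (m = -33*(-17*11 - 67) = -33*(-187 - 67) = -33*(-254) = 8382)
(u(51, M(Q)) + z) + m = (-25 - 32) + 8382 = -57 + 8382 = 8325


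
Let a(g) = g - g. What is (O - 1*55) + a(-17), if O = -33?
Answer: -88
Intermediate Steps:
a(g) = 0
(O - 1*55) + a(-17) = (-33 - 1*55) + 0 = (-33 - 55) + 0 = -88 + 0 = -88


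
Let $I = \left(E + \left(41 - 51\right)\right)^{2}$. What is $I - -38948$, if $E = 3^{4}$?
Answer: $43989$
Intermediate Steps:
$E = 81$
$I = 5041$ ($I = \left(81 + \left(41 - 51\right)\right)^{2} = \left(81 - 10\right)^{2} = 71^{2} = 5041$)
$I - -38948 = 5041 - -38948 = 5041 + 38948 = 43989$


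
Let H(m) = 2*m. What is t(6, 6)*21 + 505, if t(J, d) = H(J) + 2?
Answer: 799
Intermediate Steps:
t(J, d) = 2 + 2*J (t(J, d) = 2*J + 2 = 2 + 2*J)
t(6, 6)*21 + 505 = (2 + 2*6)*21 + 505 = (2 + 12)*21 + 505 = 14*21 + 505 = 294 + 505 = 799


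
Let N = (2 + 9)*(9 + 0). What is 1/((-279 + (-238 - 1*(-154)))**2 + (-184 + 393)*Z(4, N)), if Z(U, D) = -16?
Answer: 1/128425 ≈ 7.7866e-6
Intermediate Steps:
N = 99 (N = 11*9 = 99)
1/((-279 + (-238 - 1*(-154)))**2 + (-184 + 393)*Z(4, N)) = 1/((-279 + (-238 - 1*(-154)))**2 + (-184 + 393)*(-16)) = 1/((-279 + (-238 + 154))**2 + 209*(-16)) = 1/((-279 - 84)**2 - 3344) = 1/((-363)**2 - 3344) = 1/(131769 - 3344) = 1/128425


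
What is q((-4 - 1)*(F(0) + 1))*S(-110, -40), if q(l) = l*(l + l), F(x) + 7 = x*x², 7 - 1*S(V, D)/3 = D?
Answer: 253800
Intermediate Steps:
S(V, D) = 21 - 3*D
F(x) = -7 + x³ (F(x) = -7 + x*x² = -7 + x³)
q(l) = 2*l² (q(l) = l*(2*l) = 2*l²)
q((-4 - 1)*(F(0) + 1))*S(-110, -40) = (2*((-4 - 1)*((-7 + 0³) + 1))²)*(21 - 3*(-40)) = (2*(-5*((-7 + 0) + 1))²)*(21 + 120) = (2*(-5*(-7 + 1))²)*141 = (2*(-5*(-6))²)*141 = (2*30²)*141 = (2*900)*141 = 1800*141 = 253800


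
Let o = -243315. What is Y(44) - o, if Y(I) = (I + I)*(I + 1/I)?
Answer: 247189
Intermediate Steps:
Y(I) = 2*I*(I + 1/I) (Y(I) = (2*I)*(I + 1/I) = 2*I*(I + 1/I))
Y(44) - o = (2 + 2*44**2) - 1*(-243315) = (2 + 2*1936) + 243315 = (2 + 3872) + 243315 = 3874 + 243315 = 247189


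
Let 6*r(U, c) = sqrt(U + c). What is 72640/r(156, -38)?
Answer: 217920*sqrt(118)/59 ≈ 40122.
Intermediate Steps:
r(U, c) = sqrt(U + c)/6
72640/r(156, -38) = 72640/((sqrt(156 - 38)/6)) = 72640/((sqrt(118)/6)) = 72640*(3*sqrt(118)/59) = 217920*sqrt(118)/59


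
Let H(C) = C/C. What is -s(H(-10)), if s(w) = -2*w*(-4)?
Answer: -8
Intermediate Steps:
H(C) = 1
s(w) = 8*w
-s(H(-10)) = -8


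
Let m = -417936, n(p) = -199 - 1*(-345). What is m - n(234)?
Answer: -418082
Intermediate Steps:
n(p) = 146 (n(p) = -199 + 345 = 146)
m - n(234) = -417936 - 1*146 = -417936 - 146 = -418082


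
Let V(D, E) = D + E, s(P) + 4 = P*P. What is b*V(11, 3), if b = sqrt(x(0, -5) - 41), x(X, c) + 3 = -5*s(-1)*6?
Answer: 14*sqrt(46) ≈ 94.953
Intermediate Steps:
s(P) = -4 + P**2 (s(P) = -4 + P*P = -4 + P**2)
x(X, c) = 87 (x(X, c) = -3 - 5*(-4 + (-1)**2)*6 = -3 - 5*(-4 + 1)*6 = -3 - 5*(-3)*6 = -3 + 15*6 = -3 + 90 = 87)
b = sqrt(46) (b = sqrt(87 - 41) = sqrt(46) ≈ 6.7823)
b*V(11, 3) = sqrt(46)*(11 + 3) = sqrt(46)*14 = 14*sqrt(46)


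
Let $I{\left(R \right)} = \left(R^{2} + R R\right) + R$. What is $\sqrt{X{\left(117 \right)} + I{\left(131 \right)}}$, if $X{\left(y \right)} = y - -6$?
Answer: $4 \sqrt{2161} \approx 185.95$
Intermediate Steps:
$I{\left(R \right)} = R + 2 R^{2}$ ($I{\left(R \right)} = \left(R^{2} + R^{2}\right) + R = 2 R^{2} + R = R + 2 R^{2}$)
$X{\left(y \right)} = 6 + y$ ($X{\left(y \right)} = y + 6 = 6 + y$)
$\sqrt{X{\left(117 \right)} + I{\left(131 \right)}} = \sqrt{\left(6 + 117\right) + 131 \left(1 + 2 \cdot 131\right)} = \sqrt{123 + 131 \left(1 + 262\right)} = \sqrt{123 + 131 \cdot 263} = \sqrt{123 + 34453} = \sqrt{34576} = 4 \sqrt{2161}$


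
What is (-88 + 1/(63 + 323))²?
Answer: 1153757089/148996 ≈ 7743.5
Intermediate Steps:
(-88 + 1/(63 + 323))² = (-88 + 1/386)² = (-33967/386)² = 1153757089/148996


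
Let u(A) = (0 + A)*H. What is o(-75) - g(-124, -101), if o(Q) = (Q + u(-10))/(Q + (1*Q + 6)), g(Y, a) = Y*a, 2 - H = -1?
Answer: -601117/48 ≈ -12523.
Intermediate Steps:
H = 3 (H = 2 - 1*(-1) = 2 + 1 = 3)
u(A) = 3*A (u(A) = (0 + A)*3 = A*3 = 3*A)
o(Q) = (-30 + Q)/(6 + 2*Q) (o(Q) = (Q + 3*(-10))/(Q + (1*Q + 6)) = (Q - 30)/(Q + (Q + 6)) = (-30 + Q)/(Q + (6 + Q)) = (-30 + Q)/(6 + 2*Q))
o(-75) - g(-124, -101) = (-30 - 75)/(2*(3 - 75)) - (-124)*(-101) = (1/2)*(-105)/(-72) - 1*12524 = (1/2)*(-1/72)*(-105) - 12524 = 35/48 - 12524 = -601117/48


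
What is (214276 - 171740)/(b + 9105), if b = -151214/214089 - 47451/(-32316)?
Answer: 98095107091488/20999405244845 ≈ 4.6713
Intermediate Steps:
b = 1757368505/2306166708 (b = -151214*1/214089 - 47451*(-1/32316) = -151214/214089 + 15817/10772 = 1757368505/2306166708 ≈ 0.76203)
(214276 - 171740)/(b + 9105) = (214276 - 171740)/(1757368505/2306166708 + 9105) = 42536/(20999405244845/2306166708) = 42536*(2306166708/20999405244845) = 98095107091488/20999405244845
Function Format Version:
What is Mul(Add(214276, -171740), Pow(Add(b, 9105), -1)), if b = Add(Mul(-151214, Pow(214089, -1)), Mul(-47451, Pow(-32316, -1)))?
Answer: Rational(98095107091488, 20999405244845) ≈ 4.6713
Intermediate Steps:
b = Rational(1757368505, 2306166708) (b = Add(Mul(-151214, Rational(1, 214089)), Mul(-47451, Rational(-1, 32316))) = Add(Rational(-151214, 214089), Rational(15817, 10772)) = Rational(1757368505, 2306166708) ≈ 0.76203)
Mul(Add(214276, -171740), Pow(Add(b, 9105), -1)) = Mul(Add(214276, -171740), Pow(Add(Rational(1757368505, 2306166708), 9105), -1)) = Mul(42536, Pow(Rational(20999405244845, 2306166708), -1)) = Mul(42536, Rational(2306166708, 20999405244845)) = Rational(98095107091488, 20999405244845)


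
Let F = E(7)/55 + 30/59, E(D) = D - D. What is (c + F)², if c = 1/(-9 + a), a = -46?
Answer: 2531281/10530025 ≈ 0.24039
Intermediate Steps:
E(D) = 0
c = -1/55 (c = 1/(-9 - 46) = 1/(-55) = -1/55 ≈ -0.018182)
F = 30/59 (F = 0/55 + 30/59 = 0*(1/55) + 30*(1/59) = 0 + 30/59 = 30/59 ≈ 0.50847)
(c + F)² = (-1/55 + 30/59)² = (1591/3245)² = 2531281/10530025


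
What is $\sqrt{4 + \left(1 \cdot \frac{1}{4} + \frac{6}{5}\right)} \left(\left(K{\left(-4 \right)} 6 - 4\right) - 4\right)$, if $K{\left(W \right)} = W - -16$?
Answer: $\frac{32 \sqrt{545}}{5} \approx 149.41$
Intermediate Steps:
$K{\left(W \right)} = 16 + W$ ($K{\left(W \right)} = W + 16 = 16 + W$)
$\sqrt{4 + \left(1 \cdot \frac{1}{4} + \frac{6}{5}\right)} \left(\left(K{\left(-4 \right)} 6 - 4\right) - 4\right) = \sqrt{4 + \left(1 \cdot \frac{1}{4} + \frac{6}{5}\right)} \left(\left(\left(16 - 4\right) 6 - 4\right) - 4\right) = \sqrt{4 + \left(1 \cdot \frac{1}{4} + 6 \cdot \frac{1}{5}\right)} \left(\left(12 \cdot 6 - 4\right) - 4\right) = \sqrt{4 + \left(\frac{1}{4} + \frac{6}{5}\right)} \left(\left(72 - 4\right) - 4\right) = \sqrt{4 + \frac{29}{20}} \left(68 - 4\right) = \sqrt{\frac{109}{20}} \cdot 64 = \frac{\sqrt{545}}{10} \cdot 64 = \frac{32 \sqrt{545}}{5}$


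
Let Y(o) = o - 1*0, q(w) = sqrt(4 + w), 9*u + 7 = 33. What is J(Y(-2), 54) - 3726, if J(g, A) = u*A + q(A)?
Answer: -3570 + sqrt(58) ≈ -3562.4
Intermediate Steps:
u = 26/9 (u = -7/9 + (1/9)*33 = -7/9 + 11/3 = 26/9 ≈ 2.8889)
Y(o) = o (Y(o) = o + 0 = o)
J(g, A) = sqrt(4 + A) + 26*A/9 (J(g, A) = 26*A/9 + sqrt(4 + A) = sqrt(4 + A) + 26*A/9)
J(Y(-2), 54) - 3726 = (sqrt(4 + 54) + (26/9)*54) - 3726 = (sqrt(58) + 156) - 3726 = (156 + sqrt(58)) - 3726 = -3570 + sqrt(58)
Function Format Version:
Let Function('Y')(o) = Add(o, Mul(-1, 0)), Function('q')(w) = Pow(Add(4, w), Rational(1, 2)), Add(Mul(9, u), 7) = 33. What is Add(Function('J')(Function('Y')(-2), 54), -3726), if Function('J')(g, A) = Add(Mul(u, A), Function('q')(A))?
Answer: Add(-3570, Pow(58, Rational(1, 2))) ≈ -3562.4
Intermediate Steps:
u = Rational(26, 9) (u = Add(Rational(-7, 9), Mul(Rational(1, 9), 33)) = Add(Rational(-7, 9), Rational(11, 3)) = Rational(26, 9) ≈ 2.8889)
Function('Y')(o) = o (Function('Y')(o) = Add(o, 0) = o)
Function('J')(g, A) = Add(Pow(Add(4, A), Rational(1, 2)), Mul(Rational(26, 9), A)) (Function('J')(g, A) = Add(Mul(Rational(26, 9), A), Pow(Add(4, A), Rational(1, 2))) = Add(Pow(Add(4, A), Rational(1, 2)), Mul(Rational(26, 9), A)))
Add(Function('J')(Function('Y')(-2), 54), -3726) = Add(Add(Pow(Add(4, 54), Rational(1, 2)), Mul(Rational(26, 9), 54)), -3726) = Add(Add(Pow(58, Rational(1, 2)), 156), -3726) = Add(Add(156, Pow(58, Rational(1, 2))), -3726) = Add(-3570, Pow(58, Rational(1, 2)))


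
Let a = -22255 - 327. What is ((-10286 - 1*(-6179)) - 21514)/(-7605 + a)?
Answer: 25621/30187 ≈ 0.84874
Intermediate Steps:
a = -22582
((-10286 - 1*(-6179)) - 21514)/(-7605 + a) = ((-10286 - 1*(-6179)) - 21514)/(-7605 - 22582) = ((-10286 + 6179) - 21514)/(-30187) = (-4107 - 21514)*(-1/30187) = -25621*(-1/30187) = 25621/30187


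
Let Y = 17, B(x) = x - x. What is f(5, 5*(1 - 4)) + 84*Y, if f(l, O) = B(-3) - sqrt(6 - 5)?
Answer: 1427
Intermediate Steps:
B(x) = 0
f(l, O) = -1 (f(l, O) = 0 - sqrt(6 - 5) = 0 - sqrt(1) = 0 - 1*1 = 0 - 1 = -1)
f(5, 5*(1 - 4)) + 84*Y = -1 + 84*17 = -1 + 1428 = 1427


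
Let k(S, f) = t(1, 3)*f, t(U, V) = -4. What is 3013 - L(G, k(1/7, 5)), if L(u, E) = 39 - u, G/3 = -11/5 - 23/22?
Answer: 326069/110 ≈ 2964.3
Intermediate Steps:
k(S, f) = -4*f
G = -1071/110 (G = 3*(-11/5 - 23/22) = 3*(-357/110) = -1071/110 ≈ -9.7364)
3013 - L(G, k(1/7, 5)) = 3013 - (39 - 1*(-1071/110)) = 3013 - (39 + 1071/110) = 3013 - 1*5361/110 = 3013 - 5361/110 = 326069/110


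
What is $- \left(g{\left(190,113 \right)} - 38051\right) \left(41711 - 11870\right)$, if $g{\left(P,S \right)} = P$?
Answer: $1129810101$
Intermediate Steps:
$- \left(g{\left(190,113 \right)} - 38051\right) \left(41711 - 11870\right) = - \left(190 - 38051\right) \left(41711 - 11870\right) = - \left(-37861\right) 29841 = \left(-1\right) \left(-1129810101\right) = 1129810101$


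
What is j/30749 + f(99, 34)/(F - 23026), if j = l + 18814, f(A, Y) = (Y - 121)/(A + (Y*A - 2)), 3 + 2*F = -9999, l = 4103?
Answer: 2224269425580/2984421098249 ≈ 0.74529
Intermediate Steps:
F = -5001 (F = -3/2 + (½)*(-9999) = -3/2 - 9999/2 = -5001)
f(A, Y) = (-121 + Y)/(-2 + A + A*Y) (f(A, Y) = (-121 + Y)/(A + (A*Y - 2)) = (-121 + Y)/(A + (-2 + A*Y)) = (-121 + Y)/(-2 + A + A*Y))
j = 22917 (j = 4103 + 18814 = 22917)
j/30749 + f(99, 34)/(F - 23026) = 22917/30749 + ((-121 + 34)/(-2 + 99 + 99*34))/(-5001 - 23026) = 22917*(1/30749) + (-87/(-2 + 99 + 3366))/(-28027) = 22917/30749 + (-87/3463)*(-1/28027) = 22917/30749 + ((1/3463)*(-87))*(-1/28027) = 22917/30749 - 87/3463*(-1/28027) = 22917/30749 + 87/97057501 = 2224269425580/2984421098249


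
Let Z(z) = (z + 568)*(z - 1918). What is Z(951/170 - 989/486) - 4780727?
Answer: -2506421276179079/426629025 ≈ -5.8749e+6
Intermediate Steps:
Z(z) = (-1918 + z)*(568 + z) (Z(z) = (568 + z)*(-1918 + z) = (-1918 + z)*(568 + z))
Z(951/170 - 989/486) - 4780727 = (-1089424 + (951/170 - 989/486)**2 - 1350*(951/170 - 989/486)) - 4780727 = (-1089424 + (73514/20655)**2 - 1350*73514/20655) - 4780727 = (-1089424 + 5404308196/426629025 - 735140/153) - 4780727 = -466824377377904/426629025 - 4780727 = -2506421276179079/426629025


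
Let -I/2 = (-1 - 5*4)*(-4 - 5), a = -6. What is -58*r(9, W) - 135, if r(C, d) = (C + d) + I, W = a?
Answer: 21615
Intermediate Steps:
W = -6
I = -378 (I = -2*(-1 - 5*4)*(-4 - 5) = -2*(-1 - 20)*(-9) = -(-42)*(-9) = -2*189 = -378)
r(C, d) = -378 + C + d (r(C, d) = (C + d) - 378 = -378 + C + d)
-58*r(9, W) - 135 = -58*(-378 + 9 - 6) - 135 = -58*(-375) - 135 = 21750 - 135 = 21615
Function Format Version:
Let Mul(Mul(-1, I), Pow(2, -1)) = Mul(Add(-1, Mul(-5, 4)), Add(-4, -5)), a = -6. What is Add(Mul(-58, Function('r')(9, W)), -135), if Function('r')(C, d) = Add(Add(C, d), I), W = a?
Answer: 21615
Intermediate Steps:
W = -6
I = -378 (I = Mul(-2, Mul(Add(-1, Mul(-5, 4)), Add(-4, -5))) = Mul(-2, Mul(Add(-1, -20), -9)) = Mul(-2, Mul(-21, -9)) = Mul(-2, 189) = -378)
Function('r')(C, d) = Add(-378, C, d) (Function('r')(C, d) = Add(Add(C, d), -378) = Add(-378, C, d))
Add(Mul(-58, Function('r')(9, W)), -135) = Add(Mul(-58, Add(-378, 9, -6)), -135) = Add(Mul(-58, -375), -135) = Add(21750, -135) = 21615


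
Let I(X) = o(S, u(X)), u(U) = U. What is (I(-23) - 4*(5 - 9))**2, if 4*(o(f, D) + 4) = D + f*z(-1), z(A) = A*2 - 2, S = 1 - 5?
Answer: 1681/16 ≈ 105.06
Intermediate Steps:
S = -4
z(A) = -2 + 2*A (z(A) = 2*A - 2 = -2 + 2*A)
o(f, D) = -4 - f + D/4 (o(f, D) = -4 + (D + f*(-2 + 2*(-1)))/4 = -4 + (D + f*(-2 - 2))/4 = -4 + (D + f*(-4))/4 = -4 + (D - 4*f)/4 = -4 + (-f + D/4) = -4 - f + D/4)
I(X) = X/4 (I(X) = -4 - 1*(-4) + X/4 = -4 + 4 + X/4 = X/4)
(I(-23) - 4*(5 - 9))**2 = ((1/4)*(-23) - 4*(5 - 9))**2 = (-23/4 - 4*(-4))**2 = (-23/4 + 16)**2 = (41/4)**2 = 1681/16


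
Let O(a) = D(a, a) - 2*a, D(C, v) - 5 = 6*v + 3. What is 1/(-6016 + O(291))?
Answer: -1/4844 ≈ -0.00020644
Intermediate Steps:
D(C, v) = 8 + 6*v (D(C, v) = 5 + (6*v + 3) = 5 + (3 + 6*v) = 8 + 6*v)
O(a) = 8 + 4*a (O(a) = (8 + 6*a) - 2*a = 8 + 4*a)
1/(-6016 + O(291)) = 1/(-6016 + (8 + 4*291)) = 1/(-6016 + (8 + 1164)) = 1/(-6016 + 1172) = 1/(-4844) = -1/4844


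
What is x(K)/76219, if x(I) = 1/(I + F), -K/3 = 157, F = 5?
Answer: -1/35518054 ≈ -2.8155e-8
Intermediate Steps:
K = -471 (K = -3*157 = -471)
x(I) = 1/(5 + I) (x(I) = 1/(I + 5) = 1/(5 + I))
x(K)/76219 = 1/((5 - 471)*76219) = (1/76219)/(-466) = -1/466*1/76219 = -1/35518054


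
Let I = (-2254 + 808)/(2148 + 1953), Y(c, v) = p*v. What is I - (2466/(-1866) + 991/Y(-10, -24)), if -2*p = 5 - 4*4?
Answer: 475686187/56118084 ≈ 8.4765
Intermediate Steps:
p = 11/2 (p = -(5 - 4*4)/2 = -(5 - 16)/2 = -1/2*(-11) = 11/2 ≈ 5.5000)
Y(c, v) = 11*v/2
I = -482/1367 (I = -1446/4101 = -1446*1/4101 = -482/1367 ≈ -0.35260)
I - (2466/(-1866) + 991/Y(-10, -24)) = -482/1367 - (2466/(-1866) + 991/(((11/2)*(-24)))) = -482/1367 - (2466*(-1/1866) + 991/(-132)) = -482/1367 - (-411/311 + 991*(-1/132)) = -482/1367 - (-411/311 - 991/132) = -482/1367 - 1*(-362453/41052) = -482/1367 + 362453/41052 = 475686187/56118084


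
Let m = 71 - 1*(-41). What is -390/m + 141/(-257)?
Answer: -58011/14392 ≈ -4.0308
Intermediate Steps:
m = 112 (m = 71 + 41 = 112)
-390/m + 141/(-257) = -390/112 + 141/(-257) = -390*1/112 + 141*(-1/257) = -195/56 - 141/257 = -58011/14392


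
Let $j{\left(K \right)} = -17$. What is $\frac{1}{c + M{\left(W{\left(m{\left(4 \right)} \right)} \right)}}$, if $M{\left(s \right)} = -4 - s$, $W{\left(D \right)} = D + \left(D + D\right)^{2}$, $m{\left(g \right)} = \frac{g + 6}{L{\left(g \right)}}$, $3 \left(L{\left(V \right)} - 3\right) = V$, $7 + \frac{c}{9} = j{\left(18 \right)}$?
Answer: $- \frac{169}{41170} \approx -0.0041049$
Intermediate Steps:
$c = -216$ ($c = -63 + 9 \left(-17\right) = -63 - 153 = -216$)
$L{\left(V \right)} = 3 + \frac{V}{3}$
$m{\left(g \right)} = \frac{6 + g}{3 + \frac{g}{3}}$ ($m{\left(g \right)} = \frac{g + 6}{3 + \frac{g}{3}} = \frac{6 + g}{3 + \frac{g}{3}}$)
$W{\left(D \right)} = D + 4 D^{2}$ ($W{\left(D \right)} = D + \left(2 D\right)^{2} = D + 4 D^{2}$)
$\frac{1}{c + M{\left(W{\left(m{\left(4 \right)} \right)} \right)}} = \frac{1}{-216 - \left(4 + \frac{3 \left(6 + 4\right)}{9 + 4} \left(1 + 4 \frac{3 \left(6 + 4\right)}{9 + 4}\right)\right)} = \frac{1}{-216 - \left(4 + 3 \cdot \frac{1}{13} \cdot 10 \left(1 + 4 \cdot 3 \cdot \frac{1}{13} \cdot 10\right)\right)} = \frac{1}{-216 - \left(4 + \frac{30 \left(1 + 4 \cdot \frac{30}{13}\right)}{13}\right)} = \frac{1}{-216 - \left(4 + \frac{30 \left(1 + \frac{120}{13}\right)}{13}\right)} = \frac{1}{-216 - \left(4 + \frac{30}{13} \cdot \frac{133}{13}\right)} = \frac{1}{-216 - \frac{4666}{169}} = \frac{1}{- \frac{41170}{169}} = - \frac{169}{41170}$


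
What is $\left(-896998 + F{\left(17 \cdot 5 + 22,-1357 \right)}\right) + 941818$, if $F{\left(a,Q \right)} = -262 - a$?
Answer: $44451$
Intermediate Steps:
$\left(-896998 + F{\left(17 \cdot 5 + 22,-1357 \right)}\right) + 941818 = \left(-896998 - \left(284 + 85\right)\right) + 941818 = \left(-896998 - 369\right) + 941818 = -897367 + 941818 = 44451$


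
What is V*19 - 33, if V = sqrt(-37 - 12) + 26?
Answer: 461 + 133*I ≈ 461.0 + 133.0*I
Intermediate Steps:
V = 26 + 7*I (V = sqrt(-49) + 26 = 7*I + 26 = 26 + 7*I ≈ 26.0 + 7.0*I)
V*19 - 33 = (26 + 7*I)*19 - 33 = (494 + 133*I) - 33 = 461 + 133*I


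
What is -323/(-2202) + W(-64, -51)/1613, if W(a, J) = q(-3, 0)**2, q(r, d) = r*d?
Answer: 323/2202 ≈ 0.14668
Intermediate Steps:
q(r, d) = d*r
W(a, J) = 0 (W(a, J) = (0*(-3))**2 = 0**2 = 0)
-323/(-2202) + W(-64, -51)/1613 = -323/(-2202) + 0/1613 = -323*(-1/2202) + 0*(1/1613) = 323/2202 + 0 = 323/2202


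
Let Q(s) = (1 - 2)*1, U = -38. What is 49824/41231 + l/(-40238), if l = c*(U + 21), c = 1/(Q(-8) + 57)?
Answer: 112270515199/92906966768 ≈ 1.2084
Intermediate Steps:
Q(s) = -1 (Q(s) = -1*1 = -1)
c = 1/56 (c = 1/(-1 + 57) = 1/56 ≈ 0.017857)
l = -17/56 (l = (-38 + 21)/56 = (1/56)*(-17) = -17/56 ≈ -0.30357)
49824/41231 + l/(-40238) = 49824/41231 - 17/56/(-40238) = 49824*(1/41231) - 17/56*(-1/40238) = 49824/41231 + 17/2253328 = 112270515199/92906966768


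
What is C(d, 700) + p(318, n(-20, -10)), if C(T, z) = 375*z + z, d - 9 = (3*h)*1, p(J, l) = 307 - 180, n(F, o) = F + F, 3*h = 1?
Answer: 263327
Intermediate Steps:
h = ⅓ (h = (⅓)*1 = ⅓ ≈ 0.33333)
n(F, o) = 2*F
p(J, l) = 127
d = 10 (d = 9 + (3*(⅓))*1 = 9 + 1*1 = 9 + 1 = 10)
C(T, z) = 376*z
C(d, 700) + p(318, n(-20, -10)) = 376*700 + 127 = 263200 + 127 = 263327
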